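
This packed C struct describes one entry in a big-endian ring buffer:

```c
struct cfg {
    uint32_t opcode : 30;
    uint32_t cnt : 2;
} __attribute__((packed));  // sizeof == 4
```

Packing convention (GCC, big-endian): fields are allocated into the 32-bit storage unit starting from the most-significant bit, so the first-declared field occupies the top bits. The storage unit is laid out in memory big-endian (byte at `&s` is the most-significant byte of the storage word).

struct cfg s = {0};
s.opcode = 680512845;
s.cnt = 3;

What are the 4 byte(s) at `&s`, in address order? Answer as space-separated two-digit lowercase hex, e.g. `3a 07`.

a2 3f 35 37

[2+:30] opcode=680512845 & 0x3fffffff = 0x288fcd4d; word=0xa23f3534
[0+:2] cnt=3 & 0x3 = 0x3; word=0xa23f3537
word = 0xa23f3537 → big-endian bytes:
  [0]=0xa2  [1]=0x3f  [2]=0x35  [3]=0x37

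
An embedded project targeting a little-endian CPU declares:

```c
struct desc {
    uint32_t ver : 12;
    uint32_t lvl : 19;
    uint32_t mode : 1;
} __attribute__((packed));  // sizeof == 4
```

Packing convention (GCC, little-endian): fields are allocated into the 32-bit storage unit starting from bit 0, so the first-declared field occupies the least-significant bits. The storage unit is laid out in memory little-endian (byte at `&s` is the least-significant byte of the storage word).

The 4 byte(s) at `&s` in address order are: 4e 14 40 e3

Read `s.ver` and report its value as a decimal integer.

[0]=0x4e [1]=0x14 [2]=0x40 [3]=0xe3 (little-endian) → word 0xe340144e
ver:12 @ bit 0 → (0xe340144e>>0)&0xfff = 0x44e  ←
lvl:19 @ bit 12 → (0xe340144e>>12)&0x7ffff = 0x63401
mode:1 @ bit 31 → (0xe340144e>>31)&0x1 = 0x1

1102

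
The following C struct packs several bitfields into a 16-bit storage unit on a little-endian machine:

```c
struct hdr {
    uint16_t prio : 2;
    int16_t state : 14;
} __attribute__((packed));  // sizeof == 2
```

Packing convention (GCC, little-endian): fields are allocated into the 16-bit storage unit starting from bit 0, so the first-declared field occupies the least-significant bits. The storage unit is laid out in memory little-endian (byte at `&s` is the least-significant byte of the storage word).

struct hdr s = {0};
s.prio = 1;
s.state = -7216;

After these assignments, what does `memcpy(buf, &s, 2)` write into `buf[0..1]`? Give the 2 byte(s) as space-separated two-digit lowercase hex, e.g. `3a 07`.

41 8f

prio (2b) val=1 bits=0x1 at bit 0: 0x0001
state (14b) val=-7216 bits=0x23d0 at bit 2: 0x8f41
word = 0x8f41 → little-endian bytes:
  [0]=0x41  [1]=0x8f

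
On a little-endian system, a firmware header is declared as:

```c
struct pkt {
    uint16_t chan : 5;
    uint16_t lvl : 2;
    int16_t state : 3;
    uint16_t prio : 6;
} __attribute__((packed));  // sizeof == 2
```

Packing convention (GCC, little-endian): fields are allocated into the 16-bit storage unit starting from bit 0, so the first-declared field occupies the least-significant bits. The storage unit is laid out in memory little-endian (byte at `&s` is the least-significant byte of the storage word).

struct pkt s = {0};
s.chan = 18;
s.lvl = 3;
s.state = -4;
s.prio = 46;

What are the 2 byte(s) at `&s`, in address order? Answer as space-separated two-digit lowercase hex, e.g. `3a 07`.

[0+:5] chan=18 & 0x1f = 0x12; word=0x0012
[5+:2] lvl=3 & 0x3 = 0x3; word=0x0072
[7+:3] state=-4 & 0x7 = 0x4; word=0x0272
[10+:6] prio=46 & 0x3f = 0x2e; word=0xba72
word = 0xba72 → little-endian bytes:
  [0]=0x72  [1]=0xba

72 ba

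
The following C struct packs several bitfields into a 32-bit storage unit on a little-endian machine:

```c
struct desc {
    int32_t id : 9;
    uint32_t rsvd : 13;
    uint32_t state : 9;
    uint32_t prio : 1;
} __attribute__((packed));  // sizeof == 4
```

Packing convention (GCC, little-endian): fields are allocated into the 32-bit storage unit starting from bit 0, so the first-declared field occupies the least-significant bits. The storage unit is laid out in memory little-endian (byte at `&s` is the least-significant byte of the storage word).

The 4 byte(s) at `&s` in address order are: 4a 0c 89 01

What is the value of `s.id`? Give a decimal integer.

[0]=0x4a [1]=0x0c [2]=0x89 [3]=0x01 (little-endian) → word 0x01890c4a
id [0+:9] = (word>>0) & 0x1ff = 74  ←
rsvd [9+:13] = (word>>9) & 0x1fff = 1158
state [22+:9] = (word>>22) & 0x1ff = 6
prio [31+:1] = (word>>31) & 0x1 = 0
id signed 9b, MSB=0: value = 74

74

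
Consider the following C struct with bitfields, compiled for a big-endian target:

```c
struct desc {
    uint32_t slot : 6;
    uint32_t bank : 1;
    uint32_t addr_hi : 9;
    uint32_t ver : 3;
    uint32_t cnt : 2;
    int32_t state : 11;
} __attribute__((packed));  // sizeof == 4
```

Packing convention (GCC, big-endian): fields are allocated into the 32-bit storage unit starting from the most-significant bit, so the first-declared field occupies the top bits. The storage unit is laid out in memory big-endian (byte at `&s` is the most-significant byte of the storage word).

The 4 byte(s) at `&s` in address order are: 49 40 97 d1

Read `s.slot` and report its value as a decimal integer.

18

[0]=0x49 [1]=0x40 [2]=0x97 [3]=0xd1 (big-endian) → word 0x494097d1
slot [26+:6] = (word>>26) & 0x3f = 18  ←
bank [25+:1] = (word>>25) & 0x1 = 0
addr_hi [16+:9] = (word>>16) & 0x1ff = 320
ver [13+:3] = (word>>13) & 0x7 = 4
cnt [11+:2] = (word>>11) & 0x3 = 2
state [0+:11] = (word>>0) & 0x7ff = 2001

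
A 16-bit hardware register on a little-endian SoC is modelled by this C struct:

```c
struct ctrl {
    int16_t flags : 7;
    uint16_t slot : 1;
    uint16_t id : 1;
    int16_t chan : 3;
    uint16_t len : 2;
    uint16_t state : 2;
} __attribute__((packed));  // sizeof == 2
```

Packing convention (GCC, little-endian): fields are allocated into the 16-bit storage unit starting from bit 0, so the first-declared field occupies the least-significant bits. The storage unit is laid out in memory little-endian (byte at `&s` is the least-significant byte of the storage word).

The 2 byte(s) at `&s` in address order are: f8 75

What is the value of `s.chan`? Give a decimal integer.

[0]=0xf8 [1]=0x75 (little-endian) → word 0x75f8
flags:7 @ bit 0 → (0x75f8>>0)&0x7f = 0x78
slot:1 @ bit 7 → (0x75f8>>7)&0x1 = 0x1
id:1 @ bit 8 → (0x75f8>>8)&0x1 = 0x1
chan:3 @ bit 9 → (0x75f8>>9)&0x7 = 0x2  ←
len:2 @ bit 12 → (0x75f8>>12)&0x3 = 0x3
state:2 @ bit 14 → (0x75f8>>14)&0x3 = 0x1
chan signed 3b, MSB=0: value = 2

2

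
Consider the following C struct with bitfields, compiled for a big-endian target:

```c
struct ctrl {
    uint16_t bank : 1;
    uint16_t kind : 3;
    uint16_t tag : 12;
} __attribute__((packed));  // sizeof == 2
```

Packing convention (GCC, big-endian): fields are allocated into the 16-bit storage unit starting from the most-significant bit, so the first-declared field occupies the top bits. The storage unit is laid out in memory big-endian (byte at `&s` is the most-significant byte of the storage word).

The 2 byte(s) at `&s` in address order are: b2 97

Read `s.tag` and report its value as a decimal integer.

[0]=0xb2 [1]=0x97 (big-endian) → word 0xb297
bank:1 @ bit 15 → (0xb297>>15)&0x1 = 0x1
kind:3 @ bit 12 → (0xb297>>12)&0x7 = 0x3
tag:12 @ bit 0 → (0xb297>>0)&0xfff = 0x297  ←

663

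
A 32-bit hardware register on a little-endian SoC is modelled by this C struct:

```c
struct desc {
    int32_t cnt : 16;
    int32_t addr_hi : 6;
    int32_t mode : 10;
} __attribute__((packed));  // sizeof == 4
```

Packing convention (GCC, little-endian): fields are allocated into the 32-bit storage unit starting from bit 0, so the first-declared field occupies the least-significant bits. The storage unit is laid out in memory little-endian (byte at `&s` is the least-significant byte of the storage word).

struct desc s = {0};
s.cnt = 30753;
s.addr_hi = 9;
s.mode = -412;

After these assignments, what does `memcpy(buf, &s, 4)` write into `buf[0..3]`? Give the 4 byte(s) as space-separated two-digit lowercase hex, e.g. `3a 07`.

cnt:16 = 30753 → 0x7821 << 0 → word 0x00007821
addr_hi:6 = 9 → 0x9 << 16 → word 0x00097821
mode:10 = -412 → 0x264 << 22 → word 0x99097821
word = 0x99097821 → little-endian bytes:
  [0]=0x21  [1]=0x78  [2]=0x09  [3]=0x99

21 78 09 99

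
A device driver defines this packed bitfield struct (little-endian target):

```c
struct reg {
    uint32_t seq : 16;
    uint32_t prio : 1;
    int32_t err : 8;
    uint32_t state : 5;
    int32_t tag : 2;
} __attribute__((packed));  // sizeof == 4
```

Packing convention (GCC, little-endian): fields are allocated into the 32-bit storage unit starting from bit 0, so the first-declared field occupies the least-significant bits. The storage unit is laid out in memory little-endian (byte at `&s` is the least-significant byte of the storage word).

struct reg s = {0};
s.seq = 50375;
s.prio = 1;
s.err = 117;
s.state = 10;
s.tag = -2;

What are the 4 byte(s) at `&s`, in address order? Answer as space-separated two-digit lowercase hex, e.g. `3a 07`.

c7 c4 eb 94

seq (16b) val=50375 bits=0xc4c7 at bit 0: 0x0000c4c7
prio (1b) val=1 bits=0x1 at bit 16: 0x0001c4c7
err (8b) val=117 bits=0x75 at bit 17: 0x00ebc4c7
state (5b) val=10 bits=0xa at bit 25: 0x14ebc4c7
tag (2b) val=-2 bits=0x2 at bit 30: 0x94ebc4c7
word = 0x94ebc4c7 → little-endian bytes:
  [0]=0xc7  [1]=0xc4  [2]=0xeb  [3]=0x94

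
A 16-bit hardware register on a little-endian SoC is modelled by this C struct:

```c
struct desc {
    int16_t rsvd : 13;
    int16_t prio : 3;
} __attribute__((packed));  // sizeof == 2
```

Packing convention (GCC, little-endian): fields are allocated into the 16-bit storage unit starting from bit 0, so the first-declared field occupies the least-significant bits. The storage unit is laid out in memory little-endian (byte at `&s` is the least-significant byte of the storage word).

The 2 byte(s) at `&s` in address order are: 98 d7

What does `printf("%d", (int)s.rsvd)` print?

[0]=0x98 [1]=0xd7 (little-endian) → word 0xd798
rsvd [0+:13] = (word>>0) & 0x1fff = 6040  ←
prio [13+:3] = (word>>13) & 0x7 = 6
rsvd signed 13b, MSB=1: 6040 - 8192 = -2152

-2152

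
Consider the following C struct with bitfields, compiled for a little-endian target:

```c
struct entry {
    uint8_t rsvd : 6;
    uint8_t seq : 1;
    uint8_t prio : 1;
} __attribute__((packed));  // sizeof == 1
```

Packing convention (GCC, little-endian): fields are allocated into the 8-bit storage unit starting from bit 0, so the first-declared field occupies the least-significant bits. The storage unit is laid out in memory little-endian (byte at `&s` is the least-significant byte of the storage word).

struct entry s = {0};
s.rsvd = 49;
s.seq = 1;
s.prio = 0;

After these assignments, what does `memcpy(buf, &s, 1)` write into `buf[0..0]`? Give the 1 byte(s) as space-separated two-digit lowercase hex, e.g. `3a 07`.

71

rsvd:6 = 49 → 0x31 << 0 → word 0x31
seq:1 = 1 → 0x1 << 6 → word 0x71
prio:1 = 0 → 0x0 << 7 → word 0x71
word = 0x71 → little-endian bytes:
  [0]=0x71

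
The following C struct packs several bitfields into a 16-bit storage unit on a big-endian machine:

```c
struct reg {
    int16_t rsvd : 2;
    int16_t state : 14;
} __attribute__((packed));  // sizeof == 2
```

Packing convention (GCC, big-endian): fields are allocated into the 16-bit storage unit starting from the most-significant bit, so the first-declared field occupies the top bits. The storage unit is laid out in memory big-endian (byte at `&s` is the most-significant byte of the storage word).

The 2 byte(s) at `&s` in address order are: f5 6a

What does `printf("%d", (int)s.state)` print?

[0]=0xf5 [1]=0x6a (big-endian) → word 0xf56a
rsvd:2 @ bit 14 → (0xf56a>>14)&0x3 = 0x3
state:14 @ bit 0 → (0xf56a>>0)&0x3fff = 0x356a  ←
state signed 14b, MSB=1: 13674 - 16384 = -2710

-2710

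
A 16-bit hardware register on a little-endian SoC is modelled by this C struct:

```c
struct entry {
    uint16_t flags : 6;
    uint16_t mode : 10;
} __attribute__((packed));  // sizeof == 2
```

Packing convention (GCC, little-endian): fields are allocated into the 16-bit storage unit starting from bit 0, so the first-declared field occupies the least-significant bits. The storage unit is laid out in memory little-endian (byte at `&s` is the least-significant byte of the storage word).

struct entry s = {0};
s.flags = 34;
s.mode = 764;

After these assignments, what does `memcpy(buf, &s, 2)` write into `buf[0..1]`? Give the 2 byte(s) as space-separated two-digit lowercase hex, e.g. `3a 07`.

[0+:6] flags=34 & 0x3f = 0x22; word=0x0022
[6+:10] mode=764 & 0x3ff = 0x2fc; word=0xbf22
word = 0xbf22 → little-endian bytes:
  [0]=0x22  [1]=0xbf

22 bf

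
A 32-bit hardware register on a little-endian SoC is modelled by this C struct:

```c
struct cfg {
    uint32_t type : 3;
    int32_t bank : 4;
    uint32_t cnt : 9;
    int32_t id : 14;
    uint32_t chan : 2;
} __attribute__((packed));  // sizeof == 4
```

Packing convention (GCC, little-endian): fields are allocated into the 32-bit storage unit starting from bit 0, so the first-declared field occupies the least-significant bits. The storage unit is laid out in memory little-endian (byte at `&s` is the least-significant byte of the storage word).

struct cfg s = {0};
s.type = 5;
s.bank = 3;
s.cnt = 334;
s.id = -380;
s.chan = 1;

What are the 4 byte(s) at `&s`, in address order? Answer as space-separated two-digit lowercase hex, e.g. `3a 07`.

type:3 = 5 → 0x5 << 0 → word 0x00000005
bank:4 = 3 → 0x3 << 3 → word 0x0000001d
cnt:9 = 334 → 0x14e << 7 → word 0x0000a71d
id:14 = -380 → 0x3e84 << 16 → word 0x3e84a71d
chan:2 = 1 → 0x1 << 30 → word 0x7e84a71d
word = 0x7e84a71d → little-endian bytes:
  [0]=0x1d  [1]=0xa7  [2]=0x84  [3]=0x7e

1d a7 84 7e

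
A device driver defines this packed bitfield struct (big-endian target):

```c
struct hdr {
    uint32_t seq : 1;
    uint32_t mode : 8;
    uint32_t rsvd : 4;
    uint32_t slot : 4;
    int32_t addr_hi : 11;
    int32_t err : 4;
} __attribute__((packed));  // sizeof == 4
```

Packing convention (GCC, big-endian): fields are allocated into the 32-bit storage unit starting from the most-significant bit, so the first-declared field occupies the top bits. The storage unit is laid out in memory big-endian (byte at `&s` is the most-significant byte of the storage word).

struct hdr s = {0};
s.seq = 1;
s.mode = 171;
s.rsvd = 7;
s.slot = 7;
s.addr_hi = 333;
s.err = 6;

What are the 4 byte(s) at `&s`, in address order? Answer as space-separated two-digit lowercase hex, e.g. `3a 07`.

seq (1b) val=1 bits=0x1 at bit 31: 0x80000000
mode (8b) val=171 bits=0xab at bit 23: 0xd5800000
rsvd (4b) val=7 bits=0x7 at bit 19: 0xd5b80000
slot (4b) val=7 bits=0x7 at bit 15: 0xd5bb8000
addr_hi (11b) val=333 bits=0x14d at bit 4: 0xd5bb94d0
err (4b) val=6 bits=0x6 at bit 0: 0xd5bb94d6
word = 0xd5bb94d6 → big-endian bytes:
  [0]=0xd5  [1]=0xbb  [2]=0x94  [3]=0xd6

d5 bb 94 d6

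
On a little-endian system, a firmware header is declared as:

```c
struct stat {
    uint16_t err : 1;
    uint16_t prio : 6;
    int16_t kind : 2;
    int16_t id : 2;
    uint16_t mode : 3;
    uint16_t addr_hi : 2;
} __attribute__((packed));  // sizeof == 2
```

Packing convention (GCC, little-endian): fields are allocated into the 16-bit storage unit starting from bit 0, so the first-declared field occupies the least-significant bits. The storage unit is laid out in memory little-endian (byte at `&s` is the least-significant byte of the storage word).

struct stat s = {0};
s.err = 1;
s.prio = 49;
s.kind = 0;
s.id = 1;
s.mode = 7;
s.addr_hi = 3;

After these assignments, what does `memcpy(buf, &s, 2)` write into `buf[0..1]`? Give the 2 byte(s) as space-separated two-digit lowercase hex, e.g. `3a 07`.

err:1 = 1 → 0x1 << 0 → word 0x0001
prio:6 = 49 → 0x31 << 1 → word 0x0063
kind:2 = 0 → 0x0 << 7 → word 0x0063
id:2 = 1 → 0x1 << 9 → word 0x0263
mode:3 = 7 → 0x7 << 11 → word 0x3a63
addr_hi:2 = 3 → 0x3 << 14 → word 0xfa63
word = 0xfa63 → little-endian bytes:
  [0]=0x63  [1]=0xfa

63 fa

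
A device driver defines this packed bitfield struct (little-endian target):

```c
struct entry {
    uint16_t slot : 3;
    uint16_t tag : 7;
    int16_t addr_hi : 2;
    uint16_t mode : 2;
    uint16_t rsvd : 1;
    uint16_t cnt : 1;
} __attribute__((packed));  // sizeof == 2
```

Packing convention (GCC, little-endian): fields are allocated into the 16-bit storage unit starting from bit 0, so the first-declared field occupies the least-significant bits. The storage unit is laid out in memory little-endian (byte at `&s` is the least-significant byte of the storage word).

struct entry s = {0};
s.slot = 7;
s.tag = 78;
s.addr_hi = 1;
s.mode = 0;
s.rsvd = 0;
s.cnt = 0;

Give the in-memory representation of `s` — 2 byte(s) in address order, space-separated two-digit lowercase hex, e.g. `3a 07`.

slot:3 = 7 → 0x7 << 0 → word 0x0007
tag:7 = 78 → 0x4e << 3 → word 0x0277
addr_hi:2 = 1 → 0x1 << 10 → word 0x0677
mode:2 = 0 → 0x0 << 12 → word 0x0677
rsvd:1 = 0 → 0x0 << 14 → word 0x0677
cnt:1 = 0 → 0x0 << 15 → word 0x0677
word = 0x0677 → little-endian bytes:
  [0]=0x77  [1]=0x06

77 06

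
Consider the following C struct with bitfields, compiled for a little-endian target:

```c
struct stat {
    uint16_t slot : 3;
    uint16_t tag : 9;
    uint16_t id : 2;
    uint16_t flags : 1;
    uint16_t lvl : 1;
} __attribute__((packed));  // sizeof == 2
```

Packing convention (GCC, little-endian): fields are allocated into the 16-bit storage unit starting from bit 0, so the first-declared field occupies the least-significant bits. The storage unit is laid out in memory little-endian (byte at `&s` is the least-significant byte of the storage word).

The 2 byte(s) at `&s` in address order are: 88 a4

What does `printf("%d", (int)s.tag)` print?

145

[0]=0x88 [1]=0xa4 (little-endian) → word 0xa488
slot:3 @ bit 0 → (0xa488>>0)&0x7 = 0x0
tag:9 @ bit 3 → (0xa488>>3)&0x1ff = 0x91  ←
id:2 @ bit 12 → (0xa488>>12)&0x3 = 0x2
flags:1 @ bit 14 → (0xa488>>14)&0x1 = 0x0
lvl:1 @ bit 15 → (0xa488>>15)&0x1 = 0x1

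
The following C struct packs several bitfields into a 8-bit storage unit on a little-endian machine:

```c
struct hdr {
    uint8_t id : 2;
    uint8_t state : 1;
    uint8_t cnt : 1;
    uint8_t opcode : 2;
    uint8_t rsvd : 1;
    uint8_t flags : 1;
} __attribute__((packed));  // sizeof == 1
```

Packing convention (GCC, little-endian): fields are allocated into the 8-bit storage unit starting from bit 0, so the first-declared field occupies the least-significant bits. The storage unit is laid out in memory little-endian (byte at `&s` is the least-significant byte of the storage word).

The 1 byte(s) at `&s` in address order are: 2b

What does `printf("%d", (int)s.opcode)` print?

2

[0]=0x2b (little-endian) → word 0x2b
id [0+:2] = (word>>0) & 0x3 = 3
state [2+:1] = (word>>2) & 0x1 = 0
cnt [3+:1] = (word>>3) & 0x1 = 1
opcode [4+:2] = (word>>4) & 0x3 = 2  ←
rsvd [6+:1] = (word>>6) & 0x1 = 0
flags [7+:1] = (word>>7) & 0x1 = 0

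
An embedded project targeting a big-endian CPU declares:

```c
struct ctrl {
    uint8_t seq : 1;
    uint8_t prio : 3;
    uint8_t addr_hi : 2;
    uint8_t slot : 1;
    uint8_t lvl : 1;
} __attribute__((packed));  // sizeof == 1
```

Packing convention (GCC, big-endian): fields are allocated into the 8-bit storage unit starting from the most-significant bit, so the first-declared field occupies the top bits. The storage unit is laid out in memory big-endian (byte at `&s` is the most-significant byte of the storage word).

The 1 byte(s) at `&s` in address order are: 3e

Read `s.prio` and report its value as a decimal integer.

3

[0]=0x3e (big-endian) → word 0x3e
seq:1 @ bit 7 → (0x3e>>7)&0x1 = 0x0
prio:3 @ bit 4 → (0x3e>>4)&0x7 = 0x3  ←
addr_hi:2 @ bit 2 → (0x3e>>2)&0x3 = 0x3
slot:1 @ bit 1 → (0x3e>>1)&0x1 = 0x1
lvl:1 @ bit 0 → (0x3e>>0)&0x1 = 0x0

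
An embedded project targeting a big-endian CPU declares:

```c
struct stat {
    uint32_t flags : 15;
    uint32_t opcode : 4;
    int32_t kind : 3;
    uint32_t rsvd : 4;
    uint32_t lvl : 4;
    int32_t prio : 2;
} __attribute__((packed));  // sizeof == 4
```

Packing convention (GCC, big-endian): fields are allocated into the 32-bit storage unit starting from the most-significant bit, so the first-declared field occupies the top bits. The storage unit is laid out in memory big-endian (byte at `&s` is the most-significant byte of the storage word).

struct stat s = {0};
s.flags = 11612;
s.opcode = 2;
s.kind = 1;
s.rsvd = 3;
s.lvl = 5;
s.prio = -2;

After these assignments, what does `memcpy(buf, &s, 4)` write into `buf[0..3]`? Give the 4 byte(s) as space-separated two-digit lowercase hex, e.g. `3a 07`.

flags:15 = 11612 → 0x2d5c << 17 → word 0x5ab80000
opcode:4 = 2 → 0x2 << 13 → word 0x5ab84000
kind:3 = 1 → 0x1 << 10 → word 0x5ab84400
rsvd:4 = 3 → 0x3 << 6 → word 0x5ab844c0
lvl:4 = 5 → 0x5 << 2 → word 0x5ab844d4
prio:2 = -2 → 0x2 << 0 → word 0x5ab844d6
word = 0x5ab844d6 → big-endian bytes:
  [0]=0x5a  [1]=0xb8  [2]=0x44  [3]=0xd6

5a b8 44 d6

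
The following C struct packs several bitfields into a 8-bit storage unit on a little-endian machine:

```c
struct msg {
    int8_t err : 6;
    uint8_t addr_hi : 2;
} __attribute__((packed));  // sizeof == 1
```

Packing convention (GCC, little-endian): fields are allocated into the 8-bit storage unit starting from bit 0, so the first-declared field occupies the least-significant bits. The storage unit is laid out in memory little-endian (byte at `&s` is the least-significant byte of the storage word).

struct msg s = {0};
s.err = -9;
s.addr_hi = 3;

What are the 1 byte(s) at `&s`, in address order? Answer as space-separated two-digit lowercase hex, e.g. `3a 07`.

f7

err:6 = -9 → 0x37 << 0 → word 0x37
addr_hi:2 = 3 → 0x3 << 6 → word 0xf7
word = 0xf7 → little-endian bytes:
  [0]=0xf7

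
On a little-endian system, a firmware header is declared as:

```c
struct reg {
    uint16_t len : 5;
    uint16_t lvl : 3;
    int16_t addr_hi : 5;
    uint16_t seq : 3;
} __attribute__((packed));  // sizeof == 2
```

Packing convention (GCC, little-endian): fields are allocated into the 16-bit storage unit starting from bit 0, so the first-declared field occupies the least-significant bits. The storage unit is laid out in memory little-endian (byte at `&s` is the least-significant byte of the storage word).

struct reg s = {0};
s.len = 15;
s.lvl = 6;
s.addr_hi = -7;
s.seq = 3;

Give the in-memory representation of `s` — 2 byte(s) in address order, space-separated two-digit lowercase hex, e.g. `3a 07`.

[0+:5] len=15 & 0x1f = 0xf; word=0x000f
[5+:3] lvl=6 & 0x7 = 0x6; word=0x00cf
[8+:5] addr_hi=-7 & 0x1f = 0x19; word=0x19cf
[13+:3] seq=3 & 0x7 = 0x3; word=0x79cf
word = 0x79cf → little-endian bytes:
  [0]=0xcf  [1]=0x79

cf 79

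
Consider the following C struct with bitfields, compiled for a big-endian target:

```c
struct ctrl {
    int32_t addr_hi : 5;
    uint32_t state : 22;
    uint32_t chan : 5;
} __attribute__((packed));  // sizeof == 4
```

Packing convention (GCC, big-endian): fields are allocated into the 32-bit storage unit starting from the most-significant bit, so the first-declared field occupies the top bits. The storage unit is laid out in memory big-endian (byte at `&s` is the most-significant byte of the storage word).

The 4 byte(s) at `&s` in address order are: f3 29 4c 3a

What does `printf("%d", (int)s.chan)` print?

[0]=0xf3 [1]=0x29 [2]=0x4c [3]=0x3a (big-endian) → word 0xf3294c3a
addr_hi [27+:5] = (word>>27) & 0x1f = 30
state [5+:22] = (word>>5) & 0x3fffff = 1657441
chan [0+:5] = (word>>0) & 0x1f = 26  ←

26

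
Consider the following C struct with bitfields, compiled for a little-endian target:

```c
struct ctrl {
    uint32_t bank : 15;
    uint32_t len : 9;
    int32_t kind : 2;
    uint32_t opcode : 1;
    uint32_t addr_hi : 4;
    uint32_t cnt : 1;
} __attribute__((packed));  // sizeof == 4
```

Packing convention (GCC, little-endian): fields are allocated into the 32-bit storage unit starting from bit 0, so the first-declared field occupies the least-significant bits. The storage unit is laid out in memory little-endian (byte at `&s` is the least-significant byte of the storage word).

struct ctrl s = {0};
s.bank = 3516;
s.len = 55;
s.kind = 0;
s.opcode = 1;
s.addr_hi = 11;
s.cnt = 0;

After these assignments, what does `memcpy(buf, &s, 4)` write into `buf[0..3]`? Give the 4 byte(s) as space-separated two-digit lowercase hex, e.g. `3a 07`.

bc 8d 1b 5c

[0+:15] bank=3516 & 0x7fff = 0xdbc; word=0x00000dbc
[15+:9] len=55 & 0x1ff = 0x37; word=0x001b8dbc
[24+:2] kind=0 & 0x3 = 0x0; word=0x001b8dbc
[26+:1] opcode=1 & 0x1 = 0x1; word=0x041b8dbc
[27+:4] addr_hi=11 & 0xf = 0xb; word=0x5c1b8dbc
[31+:1] cnt=0 & 0x1 = 0x0; word=0x5c1b8dbc
word = 0x5c1b8dbc → little-endian bytes:
  [0]=0xbc  [1]=0x8d  [2]=0x1b  [3]=0x5c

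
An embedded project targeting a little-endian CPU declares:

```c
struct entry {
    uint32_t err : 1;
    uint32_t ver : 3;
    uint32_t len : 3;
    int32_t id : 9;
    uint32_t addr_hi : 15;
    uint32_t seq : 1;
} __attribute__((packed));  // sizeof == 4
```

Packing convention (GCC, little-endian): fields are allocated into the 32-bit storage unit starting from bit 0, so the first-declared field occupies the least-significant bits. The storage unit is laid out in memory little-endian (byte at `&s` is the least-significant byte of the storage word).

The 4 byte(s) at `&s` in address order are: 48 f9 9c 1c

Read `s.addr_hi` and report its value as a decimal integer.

[0]=0x48 [1]=0xf9 [2]=0x9c [3]=0x1c (little-endian) → word 0x1c9cf948
err [0+:1] = (word>>0) & 0x1 = 0
ver [1+:3] = (word>>1) & 0x7 = 4
len [4+:3] = (word>>4) & 0x7 = 4
id [7+:9] = (word>>7) & 0x1ff = 498
addr_hi [16+:15] = (word>>16) & 0x7fff = 7324  ←
seq [31+:1] = (word>>31) & 0x1 = 0

7324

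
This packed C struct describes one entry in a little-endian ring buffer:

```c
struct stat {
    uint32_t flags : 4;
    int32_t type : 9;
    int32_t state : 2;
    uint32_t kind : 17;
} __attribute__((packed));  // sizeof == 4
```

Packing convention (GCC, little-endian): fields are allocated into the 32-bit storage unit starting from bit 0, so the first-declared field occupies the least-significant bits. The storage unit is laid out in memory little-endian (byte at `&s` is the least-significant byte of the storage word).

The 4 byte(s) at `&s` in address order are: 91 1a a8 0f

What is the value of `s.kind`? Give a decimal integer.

8016

[0]=0x91 [1]=0x1a [2]=0xa8 [3]=0x0f (little-endian) → word 0x0fa81a91
flags [0+:4] = (word>>0) & 0xf = 1
type [4+:9] = (word>>4) & 0x1ff = 425
state [13+:2] = (word>>13) & 0x3 = 0
kind [15+:17] = (word>>15) & 0x1ffff = 8016  ←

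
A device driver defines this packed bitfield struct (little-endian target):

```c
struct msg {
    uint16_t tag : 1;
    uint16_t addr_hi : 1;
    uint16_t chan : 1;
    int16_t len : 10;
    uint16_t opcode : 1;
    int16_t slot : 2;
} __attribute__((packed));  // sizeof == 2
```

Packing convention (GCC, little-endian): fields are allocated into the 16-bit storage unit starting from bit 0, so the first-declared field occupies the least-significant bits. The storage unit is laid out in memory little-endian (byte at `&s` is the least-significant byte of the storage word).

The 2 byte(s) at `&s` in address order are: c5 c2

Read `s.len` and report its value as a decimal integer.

[0]=0xc5 [1]=0xc2 (little-endian) → word 0xc2c5
tag [0+:1] = (word>>0) & 0x1 = 1
addr_hi [1+:1] = (word>>1) & 0x1 = 0
chan [2+:1] = (word>>2) & 0x1 = 1
len [3+:10] = (word>>3) & 0x3ff = 88  ←
opcode [13+:1] = (word>>13) & 0x1 = 0
slot [14+:2] = (word>>14) & 0x3 = 3
len signed 10b, MSB=0: value = 88

88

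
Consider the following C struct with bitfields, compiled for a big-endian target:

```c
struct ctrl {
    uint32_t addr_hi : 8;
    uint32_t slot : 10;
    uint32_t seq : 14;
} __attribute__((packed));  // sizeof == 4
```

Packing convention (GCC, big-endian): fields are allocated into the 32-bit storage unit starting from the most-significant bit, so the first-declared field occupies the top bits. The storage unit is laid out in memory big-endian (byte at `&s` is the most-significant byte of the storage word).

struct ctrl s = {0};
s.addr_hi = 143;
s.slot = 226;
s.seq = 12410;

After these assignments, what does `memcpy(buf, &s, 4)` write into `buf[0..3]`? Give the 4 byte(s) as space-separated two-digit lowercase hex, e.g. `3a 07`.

addr_hi:8 = 143 → 0x8f << 24 → word 0x8f000000
slot:10 = 226 → 0xe2 << 14 → word 0x8f388000
seq:14 = 12410 → 0x307a << 0 → word 0x8f38b07a
word = 0x8f38b07a → big-endian bytes:
  [0]=0x8f  [1]=0x38  [2]=0xb0  [3]=0x7a

8f 38 b0 7a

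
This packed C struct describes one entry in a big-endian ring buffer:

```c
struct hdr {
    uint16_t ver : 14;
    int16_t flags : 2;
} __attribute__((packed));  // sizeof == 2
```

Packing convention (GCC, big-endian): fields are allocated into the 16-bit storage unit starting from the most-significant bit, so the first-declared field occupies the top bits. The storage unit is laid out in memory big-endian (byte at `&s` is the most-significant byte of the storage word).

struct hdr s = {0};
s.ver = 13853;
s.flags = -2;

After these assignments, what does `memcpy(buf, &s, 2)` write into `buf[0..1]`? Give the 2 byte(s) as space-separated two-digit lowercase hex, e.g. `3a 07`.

ver:14 = 13853 → 0x361d << 2 → word 0xd874
flags:2 = -2 → 0x2 << 0 → word 0xd876
word = 0xd876 → big-endian bytes:
  [0]=0xd8  [1]=0x76

d8 76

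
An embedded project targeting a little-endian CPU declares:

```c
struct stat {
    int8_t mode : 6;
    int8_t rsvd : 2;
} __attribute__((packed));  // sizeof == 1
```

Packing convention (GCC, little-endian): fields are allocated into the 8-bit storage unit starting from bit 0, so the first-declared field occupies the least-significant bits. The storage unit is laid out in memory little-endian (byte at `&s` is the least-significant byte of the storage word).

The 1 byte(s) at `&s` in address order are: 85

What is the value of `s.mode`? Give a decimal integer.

[0]=0x85 (little-endian) → word 0x85
mode [0+:6] = (word>>0) & 0x3f = 5  ←
rsvd [6+:2] = (word>>6) & 0x3 = 2
mode signed 6b, MSB=0: value = 5

5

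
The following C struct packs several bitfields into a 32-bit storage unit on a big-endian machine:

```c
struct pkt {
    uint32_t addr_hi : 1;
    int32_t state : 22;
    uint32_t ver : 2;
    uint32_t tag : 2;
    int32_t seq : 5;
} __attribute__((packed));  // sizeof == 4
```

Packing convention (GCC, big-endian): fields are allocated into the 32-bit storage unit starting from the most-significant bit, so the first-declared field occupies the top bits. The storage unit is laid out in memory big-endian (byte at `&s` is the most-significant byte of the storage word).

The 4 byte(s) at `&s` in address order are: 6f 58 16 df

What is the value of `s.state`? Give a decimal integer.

-545781

[0]=0x6f [1]=0x58 [2]=0x16 [3]=0xdf (big-endian) → word 0x6f5816df
addr_hi:1 @ bit 31 → (0x6f5816df>>31)&0x1 = 0x0
state:22 @ bit 9 → (0x6f5816df>>9)&0x3fffff = 0x37ac0b  ←
ver:2 @ bit 7 → (0x6f5816df>>7)&0x3 = 0x1
tag:2 @ bit 5 → (0x6f5816df>>5)&0x3 = 0x2
seq:5 @ bit 0 → (0x6f5816df>>0)&0x1f = 0x1f
state signed 22b, MSB=1: 3648523 - 4194304 = -545781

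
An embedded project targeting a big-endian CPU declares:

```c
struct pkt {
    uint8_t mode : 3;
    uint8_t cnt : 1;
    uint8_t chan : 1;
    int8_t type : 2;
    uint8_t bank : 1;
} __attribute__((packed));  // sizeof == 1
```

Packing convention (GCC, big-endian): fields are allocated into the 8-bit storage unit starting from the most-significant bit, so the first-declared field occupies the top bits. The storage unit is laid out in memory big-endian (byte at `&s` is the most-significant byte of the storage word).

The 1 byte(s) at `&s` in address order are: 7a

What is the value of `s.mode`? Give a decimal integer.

3

[0]=0x7a (big-endian) → word 0x7a
mode [5+:3] = (word>>5) & 0x7 = 3  ←
cnt [4+:1] = (word>>4) & 0x1 = 1
chan [3+:1] = (word>>3) & 0x1 = 1
type [1+:2] = (word>>1) & 0x3 = 1
bank [0+:1] = (word>>0) & 0x1 = 0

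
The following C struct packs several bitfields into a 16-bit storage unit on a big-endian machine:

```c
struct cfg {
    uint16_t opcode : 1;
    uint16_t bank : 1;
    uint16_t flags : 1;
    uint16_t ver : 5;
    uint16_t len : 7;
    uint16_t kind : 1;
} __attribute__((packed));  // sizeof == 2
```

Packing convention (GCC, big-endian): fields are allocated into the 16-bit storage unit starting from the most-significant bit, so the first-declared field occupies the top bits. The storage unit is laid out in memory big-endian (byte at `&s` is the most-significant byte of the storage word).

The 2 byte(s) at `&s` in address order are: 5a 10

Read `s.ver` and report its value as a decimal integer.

26

[0]=0x5a [1]=0x10 (big-endian) → word 0x5a10
opcode [15+:1] = (word>>15) & 0x1 = 0
bank [14+:1] = (word>>14) & 0x1 = 1
flags [13+:1] = (word>>13) & 0x1 = 0
ver [8+:5] = (word>>8) & 0x1f = 26  ←
len [1+:7] = (word>>1) & 0x7f = 8
kind [0+:1] = (word>>0) & 0x1 = 0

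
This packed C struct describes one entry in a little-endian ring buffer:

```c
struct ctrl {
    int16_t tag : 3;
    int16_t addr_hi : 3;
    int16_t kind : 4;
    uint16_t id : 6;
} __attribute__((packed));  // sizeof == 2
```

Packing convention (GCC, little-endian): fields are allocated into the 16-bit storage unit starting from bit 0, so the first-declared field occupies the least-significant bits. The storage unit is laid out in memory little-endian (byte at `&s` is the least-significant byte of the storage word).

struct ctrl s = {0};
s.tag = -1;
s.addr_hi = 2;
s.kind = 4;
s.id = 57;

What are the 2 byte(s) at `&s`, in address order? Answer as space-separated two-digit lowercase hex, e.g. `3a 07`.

tag (3b) val=-1 bits=0x7 at bit 0: 0x0007
addr_hi (3b) val=2 bits=0x2 at bit 3: 0x0017
kind (4b) val=4 bits=0x4 at bit 6: 0x0117
id (6b) val=57 bits=0x39 at bit 10: 0xe517
word = 0xe517 → little-endian bytes:
  [0]=0x17  [1]=0xe5

17 e5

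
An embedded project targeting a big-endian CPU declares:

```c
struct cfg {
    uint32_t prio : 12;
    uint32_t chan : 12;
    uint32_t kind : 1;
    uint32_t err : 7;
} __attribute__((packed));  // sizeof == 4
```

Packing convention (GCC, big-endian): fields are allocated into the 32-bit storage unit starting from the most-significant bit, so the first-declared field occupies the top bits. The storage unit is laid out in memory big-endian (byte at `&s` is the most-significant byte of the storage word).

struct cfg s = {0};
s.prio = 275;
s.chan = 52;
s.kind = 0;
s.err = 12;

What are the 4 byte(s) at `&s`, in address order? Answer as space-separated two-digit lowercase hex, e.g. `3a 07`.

[20+:12] prio=275 & 0xfff = 0x113; word=0x11300000
[8+:12] chan=52 & 0xfff = 0x34; word=0x11303400
[7+:1] kind=0 & 0x1 = 0x0; word=0x11303400
[0+:7] err=12 & 0x7f = 0xc; word=0x1130340c
word = 0x1130340c → big-endian bytes:
  [0]=0x11  [1]=0x30  [2]=0x34  [3]=0x0c

11 30 34 0c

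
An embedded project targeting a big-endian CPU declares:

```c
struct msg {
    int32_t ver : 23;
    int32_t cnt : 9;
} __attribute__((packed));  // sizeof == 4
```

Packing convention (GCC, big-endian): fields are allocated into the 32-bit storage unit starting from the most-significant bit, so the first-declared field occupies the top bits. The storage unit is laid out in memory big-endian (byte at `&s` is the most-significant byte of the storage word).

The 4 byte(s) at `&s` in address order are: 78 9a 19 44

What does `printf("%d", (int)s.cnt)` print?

[0]=0x78 [1]=0x9a [2]=0x19 [3]=0x44 (big-endian) → word 0x789a1944
ver [9+:23] = (word>>9) & 0x7fffff = 3951884
cnt [0+:9] = (word>>0) & 0x1ff = 324  ←
cnt signed 9b, MSB=1: 324 - 512 = -188

-188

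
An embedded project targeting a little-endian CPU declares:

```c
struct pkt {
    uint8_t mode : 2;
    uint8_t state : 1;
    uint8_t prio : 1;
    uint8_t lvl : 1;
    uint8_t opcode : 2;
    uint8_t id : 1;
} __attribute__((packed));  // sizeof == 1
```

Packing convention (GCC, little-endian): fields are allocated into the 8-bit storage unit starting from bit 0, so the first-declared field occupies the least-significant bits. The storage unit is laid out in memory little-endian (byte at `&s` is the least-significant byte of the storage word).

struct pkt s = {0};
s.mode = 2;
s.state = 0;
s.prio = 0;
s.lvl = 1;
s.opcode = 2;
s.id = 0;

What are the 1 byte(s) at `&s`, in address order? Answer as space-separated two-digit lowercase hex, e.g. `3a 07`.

[0+:2] mode=2 & 0x3 = 0x2; word=0x02
[2+:1] state=0 & 0x1 = 0x0; word=0x02
[3+:1] prio=0 & 0x1 = 0x0; word=0x02
[4+:1] lvl=1 & 0x1 = 0x1; word=0x12
[5+:2] opcode=2 & 0x3 = 0x2; word=0x52
[7+:1] id=0 & 0x1 = 0x0; word=0x52
word = 0x52 → little-endian bytes:
  [0]=0x52

52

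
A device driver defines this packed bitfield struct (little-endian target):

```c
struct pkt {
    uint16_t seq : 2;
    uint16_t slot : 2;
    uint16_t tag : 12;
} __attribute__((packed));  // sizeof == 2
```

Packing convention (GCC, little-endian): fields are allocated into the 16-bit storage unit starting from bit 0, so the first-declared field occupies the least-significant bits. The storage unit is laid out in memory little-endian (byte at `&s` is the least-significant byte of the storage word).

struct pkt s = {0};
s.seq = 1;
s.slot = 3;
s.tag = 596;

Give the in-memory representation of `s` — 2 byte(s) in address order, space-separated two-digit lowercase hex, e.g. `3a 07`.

4d 25

[0+:2] seq=1 & 0x3 = 0x1; word=0x0001
[2+:2] slot=3 & 0x3 = 0x3; word=0x000d
[4+:12] tag=596 & 0xfff = 0x254; word=0x254d
word = 0x254d → little-endian bytes:
  [0]=0x4d  [1]=0x25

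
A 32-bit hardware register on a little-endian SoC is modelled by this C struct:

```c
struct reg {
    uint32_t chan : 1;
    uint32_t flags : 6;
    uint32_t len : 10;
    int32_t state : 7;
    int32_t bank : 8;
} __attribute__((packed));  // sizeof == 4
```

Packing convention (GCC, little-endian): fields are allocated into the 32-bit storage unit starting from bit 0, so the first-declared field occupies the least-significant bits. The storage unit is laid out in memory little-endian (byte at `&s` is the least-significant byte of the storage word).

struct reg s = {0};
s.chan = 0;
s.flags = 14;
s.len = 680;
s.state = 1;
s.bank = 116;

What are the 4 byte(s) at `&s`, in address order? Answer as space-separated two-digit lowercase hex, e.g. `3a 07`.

1c 54 03 74

[0+:1] chan=0 & 0x1 = 0x0; word=0x00000000
[1+:6] flags=14 & 0x3f = 0xe; word=0x0000001c
[7+:10] len=680 & 0x3ff = 0x2a8; word=0x0001541c
[17+:7] state=1 & 0x7f = 0x1; word=0x0003541c
[24+:8] bank=116 & 0xff = 0x74; word=0x7403541c
word = 0x7403541c → little-endian bytes:
  [0]=0x1c  [1]=0x54  [2]=0x03  [3]=0x74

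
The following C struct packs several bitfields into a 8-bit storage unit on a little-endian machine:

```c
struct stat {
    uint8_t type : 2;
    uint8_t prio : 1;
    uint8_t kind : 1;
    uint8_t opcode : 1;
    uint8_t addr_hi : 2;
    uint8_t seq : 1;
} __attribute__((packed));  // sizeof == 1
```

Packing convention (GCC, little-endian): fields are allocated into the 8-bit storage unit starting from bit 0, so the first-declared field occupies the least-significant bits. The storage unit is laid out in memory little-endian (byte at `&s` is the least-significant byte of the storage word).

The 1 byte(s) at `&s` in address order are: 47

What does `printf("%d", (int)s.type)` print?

[0]=0x47 (little-endian) → word 0x47
type:2 @ bit 0 → (0x47>>0)&0x3 = 0x3  ←
prio:1 @ bit 2 → (0x47>>2)&0x1 = 0x1
kind:1 @ bit 3 → (0x47>>3)&0x1 = 0x0
opcode:1 @ bit 4 → (0x47>>4)&0x1 = 0x0
addr_hi:2 @ bit 5 → (0x47>>5)&0x3 = 0x2
seq:1 @ bit 7 → (0x47>>7)&0x1 = 0x0

3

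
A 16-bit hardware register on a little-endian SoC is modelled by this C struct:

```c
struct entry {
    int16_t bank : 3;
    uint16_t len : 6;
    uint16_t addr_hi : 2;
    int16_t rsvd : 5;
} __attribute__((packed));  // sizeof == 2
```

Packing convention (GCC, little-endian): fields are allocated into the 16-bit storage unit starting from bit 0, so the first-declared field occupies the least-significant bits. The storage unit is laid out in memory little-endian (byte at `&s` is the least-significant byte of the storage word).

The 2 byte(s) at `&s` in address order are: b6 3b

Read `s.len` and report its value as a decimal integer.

54

[0]=0xb6 [1]=0x3b (little-endian) → word 0x3bb6
bank:3 @ bit 0 → (0x3bb6>>0)&0x7 = 0x6
len:6 @ bit 3 → (0x3bb6>>3)&0x3f = 0x36  ←
addr_hi:2 @ bit 9 → (0x3bb6>>9)&0x3 = 0x1
rsvd:5 @ bit 11 → (0x3bb6>>11)&0x1f = 0x7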